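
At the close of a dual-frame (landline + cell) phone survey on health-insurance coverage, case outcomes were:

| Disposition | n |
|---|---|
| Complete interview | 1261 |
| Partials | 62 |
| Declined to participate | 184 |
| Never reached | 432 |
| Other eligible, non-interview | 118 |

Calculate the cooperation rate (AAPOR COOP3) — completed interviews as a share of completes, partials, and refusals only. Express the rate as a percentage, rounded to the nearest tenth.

83.7%

Num = 1261
Base = 1261 + 62 + 184 = 1507
COOP3 = 1261 / 1507 = 0.8368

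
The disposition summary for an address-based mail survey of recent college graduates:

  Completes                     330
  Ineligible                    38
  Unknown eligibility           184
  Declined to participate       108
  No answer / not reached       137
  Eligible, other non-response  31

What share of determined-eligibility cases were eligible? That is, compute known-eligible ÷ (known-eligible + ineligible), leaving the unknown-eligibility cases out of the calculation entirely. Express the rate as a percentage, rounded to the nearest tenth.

Known eligible: 330 + 108 + 137 + 31 = 606
e = 606 / (606 + 38) = 606 / 644 = 0.9410

94.1%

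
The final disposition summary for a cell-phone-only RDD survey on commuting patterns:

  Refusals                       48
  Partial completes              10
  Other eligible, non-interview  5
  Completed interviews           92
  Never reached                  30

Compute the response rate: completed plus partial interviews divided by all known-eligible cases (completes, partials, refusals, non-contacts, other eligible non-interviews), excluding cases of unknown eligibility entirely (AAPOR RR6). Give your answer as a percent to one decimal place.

Numerator: 92 + 10 = 102
Denom: 92 + 10 + 48 + 30 + 5 = 185
RR6 = 102 / 185 = 0.5514

55.1%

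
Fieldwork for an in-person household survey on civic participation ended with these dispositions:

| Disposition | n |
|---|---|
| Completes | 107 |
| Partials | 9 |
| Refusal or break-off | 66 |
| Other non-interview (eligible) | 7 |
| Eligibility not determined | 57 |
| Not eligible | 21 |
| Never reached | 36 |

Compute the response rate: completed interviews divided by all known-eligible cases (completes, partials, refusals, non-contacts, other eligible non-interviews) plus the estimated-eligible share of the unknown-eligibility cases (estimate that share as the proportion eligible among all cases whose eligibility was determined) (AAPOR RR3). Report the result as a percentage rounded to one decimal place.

38.6%

Numerator: 107
Eligible (known): 107 + 9 + 66 + 36 + 7 = 225
e = 225 / (225 + 21) = 225 / 246 = 0.9146
e × U: 0.9146 × 57 = 52.13
Denominator: 225 + 52.13 = 277.13
RR3 = 107 / 277.13 = 0.3861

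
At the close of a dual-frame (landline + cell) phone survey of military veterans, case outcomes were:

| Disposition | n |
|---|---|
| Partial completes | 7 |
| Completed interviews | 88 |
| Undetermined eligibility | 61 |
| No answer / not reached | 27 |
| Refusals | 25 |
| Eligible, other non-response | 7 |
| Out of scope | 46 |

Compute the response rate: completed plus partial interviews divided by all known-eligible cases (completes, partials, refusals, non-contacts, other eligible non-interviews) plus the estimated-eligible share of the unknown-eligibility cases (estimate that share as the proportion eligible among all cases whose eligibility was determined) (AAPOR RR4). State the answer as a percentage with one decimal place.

47.3%

Num → 88 + 7 = 95
Determined eligible → 88 + 7 + 25 + 27 + 7 = 154
e = 154 / (154 + 46) = 154 / 200 = 0.7700
Eligible share of unknowns → 0.7700 × 61 = 46.97
Denominator → 154 + 46.97 = 200.97
RR4 = 95 / 200.97 = 0.4727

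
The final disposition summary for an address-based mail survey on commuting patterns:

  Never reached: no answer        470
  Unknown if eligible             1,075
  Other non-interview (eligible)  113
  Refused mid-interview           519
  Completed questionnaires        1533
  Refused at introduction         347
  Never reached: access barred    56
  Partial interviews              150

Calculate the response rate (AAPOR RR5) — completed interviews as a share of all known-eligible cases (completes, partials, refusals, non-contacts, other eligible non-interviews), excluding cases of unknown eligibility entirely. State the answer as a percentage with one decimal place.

Refusal or break-off = 347 + 519 = 866
Never reached = 470 + 56 = 526
Numerator = 1533
Denom = 1533 + 150 + 866 + 526 + 113 = 3188
RR5 = 1533 / 3188 = 0.4809

48.1%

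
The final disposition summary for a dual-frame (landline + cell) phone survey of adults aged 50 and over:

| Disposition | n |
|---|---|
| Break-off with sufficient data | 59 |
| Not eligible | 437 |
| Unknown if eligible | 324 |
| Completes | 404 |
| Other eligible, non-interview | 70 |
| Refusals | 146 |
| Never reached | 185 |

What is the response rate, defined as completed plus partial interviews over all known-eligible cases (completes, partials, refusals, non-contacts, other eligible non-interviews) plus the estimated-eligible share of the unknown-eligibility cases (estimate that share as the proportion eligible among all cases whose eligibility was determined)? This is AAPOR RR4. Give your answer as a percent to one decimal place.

42.9%

Num → 404 + 59 = 463
Eligible (known) → 404 + 59 + 146 + 185 + 70 = 864
e = 864 / (864 + 437) = 864 / 1301 = 0.6641
Eligible share of unknowns → 0.6641 × 324 = 215.17
Base → 864 + 215.17 = 1079.17
RR4 = 463 / 1079.17 = 0.4290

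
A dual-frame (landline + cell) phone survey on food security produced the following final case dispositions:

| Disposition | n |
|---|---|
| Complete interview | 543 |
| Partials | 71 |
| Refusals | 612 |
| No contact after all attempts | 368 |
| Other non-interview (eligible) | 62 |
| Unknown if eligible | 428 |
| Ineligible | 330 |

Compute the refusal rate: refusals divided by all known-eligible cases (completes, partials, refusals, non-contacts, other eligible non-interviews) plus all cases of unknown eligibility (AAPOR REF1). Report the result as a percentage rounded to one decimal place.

Numerator: 612
Denom: 543 + 71 + 612 + 368 + 62 + 428 = 2084
REF1 = 612 / 2084 = 0.2937

29.4%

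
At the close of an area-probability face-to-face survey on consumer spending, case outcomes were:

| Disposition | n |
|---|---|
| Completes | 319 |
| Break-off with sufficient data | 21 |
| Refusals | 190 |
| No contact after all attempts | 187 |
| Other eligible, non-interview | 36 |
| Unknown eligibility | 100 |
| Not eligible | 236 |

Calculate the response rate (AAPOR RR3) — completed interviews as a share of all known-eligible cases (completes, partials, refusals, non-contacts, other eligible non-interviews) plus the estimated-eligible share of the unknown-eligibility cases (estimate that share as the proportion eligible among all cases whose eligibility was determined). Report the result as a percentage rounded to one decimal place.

Numerator: 319
Eligible (known): 319 + 21 + 190 + 187 + 36 = 753
e = 753 / (753 + 236) = 753 / 989 = 0.7614
Estimated eligible among unknowns: 0.7614 × 100 = 76.14
Denominator: 753 + 76.14 = 829.14
RR3 = 319 / 829.14 = 0.3847

38.5%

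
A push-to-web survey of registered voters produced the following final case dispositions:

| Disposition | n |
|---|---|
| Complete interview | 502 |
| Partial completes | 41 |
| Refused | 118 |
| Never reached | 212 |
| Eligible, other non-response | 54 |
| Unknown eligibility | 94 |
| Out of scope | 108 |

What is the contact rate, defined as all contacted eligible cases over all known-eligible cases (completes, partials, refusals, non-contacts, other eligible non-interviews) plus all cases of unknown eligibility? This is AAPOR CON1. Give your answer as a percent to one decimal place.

70.0%

Top = 502 + 41 + 118 + 54 = 715
Denom = 502 + 41 + 118 + 212 + 54 + 94 = 1021
CON1 = 715 / 1021 = 0.7003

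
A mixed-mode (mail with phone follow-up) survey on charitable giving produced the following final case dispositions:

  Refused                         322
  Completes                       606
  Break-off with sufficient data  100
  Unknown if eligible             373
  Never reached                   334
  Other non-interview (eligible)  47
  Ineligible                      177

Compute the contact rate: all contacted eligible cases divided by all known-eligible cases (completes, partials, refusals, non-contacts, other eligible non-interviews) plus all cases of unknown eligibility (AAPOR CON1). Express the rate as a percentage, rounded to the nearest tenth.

60.3%

Top = 606 + 100 + 322 + 47 = 1075
Denominator = 606 + 100 + 322 + 334 + 47 + 373 = 1782
CON1 = 1075 / 1782 = 0.6033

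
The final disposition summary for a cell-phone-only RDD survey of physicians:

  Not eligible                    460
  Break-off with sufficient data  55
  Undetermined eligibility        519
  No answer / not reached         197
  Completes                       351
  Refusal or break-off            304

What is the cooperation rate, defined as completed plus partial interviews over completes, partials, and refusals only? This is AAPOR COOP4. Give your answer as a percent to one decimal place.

Num → 351 + 55 = 406
Denom → 351 + 55 + 304 = 710
COOP4 = 406 / 710 = 0.5718

57.2%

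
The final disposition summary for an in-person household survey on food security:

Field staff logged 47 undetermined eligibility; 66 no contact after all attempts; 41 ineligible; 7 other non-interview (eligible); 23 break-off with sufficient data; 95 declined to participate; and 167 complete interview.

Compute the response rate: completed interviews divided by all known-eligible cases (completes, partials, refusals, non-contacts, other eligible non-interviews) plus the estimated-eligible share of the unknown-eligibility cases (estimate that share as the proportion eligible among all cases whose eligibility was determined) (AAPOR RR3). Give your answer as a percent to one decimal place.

Numerator: 167
Determined eligible: 167 + 23 + 95 + 66 + 7 = 358
e = 358 / (358 + 41) = 358 / 399 = 0.8972
Eligible share of unknowns: 0.8972 × 47 = 42.17
Denom: 358 + 42.17 = 400.17
RR3 = 167 / 400.17 = 0.4173

41.7%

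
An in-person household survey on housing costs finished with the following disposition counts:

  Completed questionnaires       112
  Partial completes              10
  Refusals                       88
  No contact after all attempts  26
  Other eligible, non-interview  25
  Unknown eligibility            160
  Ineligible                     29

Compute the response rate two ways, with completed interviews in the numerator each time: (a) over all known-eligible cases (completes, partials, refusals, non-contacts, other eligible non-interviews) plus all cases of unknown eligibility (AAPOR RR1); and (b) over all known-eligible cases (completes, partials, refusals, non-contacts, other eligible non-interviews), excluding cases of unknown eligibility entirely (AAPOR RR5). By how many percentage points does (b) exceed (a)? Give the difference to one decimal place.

Numerator → 112
Denominator → 112 + 10 + 88 + 26 + 25 + 160 = 421
RR1 = 112 / 421 = 0.2660
Denominator → 112 + 10 + 88 + 26 + 25 = 261
RR5 = 112 / 261 = 0.4291
Difference = 42.91 − 26.60 = 16.31 percentage points

16.3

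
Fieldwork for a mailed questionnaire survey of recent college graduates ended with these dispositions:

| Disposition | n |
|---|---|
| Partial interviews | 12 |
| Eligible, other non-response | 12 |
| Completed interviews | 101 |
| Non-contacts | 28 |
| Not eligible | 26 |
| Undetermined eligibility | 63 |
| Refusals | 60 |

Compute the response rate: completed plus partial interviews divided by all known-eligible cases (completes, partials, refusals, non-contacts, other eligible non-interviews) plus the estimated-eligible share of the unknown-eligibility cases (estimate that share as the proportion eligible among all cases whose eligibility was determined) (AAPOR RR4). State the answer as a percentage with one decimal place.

Num = 101 + 12 = 113
Determined eligible = 101 + 12 + 60 + 28 + 12 = 213
e = 213 / (213 + 26) = 213 / 239 = 0.8912
e × U = 0.8912 × 63 = 56.15
Base = 213 + 56.15 = 269.15
RR4 = 113 / 269.15 = 0.4198

42.0%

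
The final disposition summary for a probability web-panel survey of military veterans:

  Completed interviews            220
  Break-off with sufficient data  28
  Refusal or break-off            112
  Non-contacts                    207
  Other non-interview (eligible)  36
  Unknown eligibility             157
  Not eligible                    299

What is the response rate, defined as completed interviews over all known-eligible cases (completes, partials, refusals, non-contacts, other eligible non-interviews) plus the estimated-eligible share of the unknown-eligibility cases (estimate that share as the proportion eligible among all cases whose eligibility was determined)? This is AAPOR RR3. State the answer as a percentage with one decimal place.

Top = 220
Known eligible = 220 + 28 + 112 + 207 + 36 = 603
e = 603 / (603 + 299) = 603 / 902 = 0.6685
Estimated eligible among unknowns = 0.6685 × 157 = 104.95
Denominator = 603 + 104.95 = 707.95
RR3 = 220 / 707.95 = 0.3108

31.1%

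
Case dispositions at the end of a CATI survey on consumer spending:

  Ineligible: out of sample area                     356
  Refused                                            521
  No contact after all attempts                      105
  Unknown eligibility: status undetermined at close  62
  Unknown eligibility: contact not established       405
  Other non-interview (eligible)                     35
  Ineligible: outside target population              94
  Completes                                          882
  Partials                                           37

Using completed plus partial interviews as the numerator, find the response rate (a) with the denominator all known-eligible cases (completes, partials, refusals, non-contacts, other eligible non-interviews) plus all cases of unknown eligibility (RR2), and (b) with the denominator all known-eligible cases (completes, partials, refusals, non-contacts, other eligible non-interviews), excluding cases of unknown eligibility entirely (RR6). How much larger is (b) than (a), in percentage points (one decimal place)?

Undetermined eligibility = 405 + 62 = 467
Out of scope = 94 + 356 = 450
Numerator → 882 + 37 = 919
Denominator → 882 + 37 + 521 + 105 + 35 + 467 = 2047
RR2 = 919 / 2047 = 0.4489
Denominator → 882 + 37 + 521 + 105 + 35 = 1580
RR6 = 919 / 1580 = 0.5816
Difference = 58.16 − 44.89 = 13.27 percentage points

13.3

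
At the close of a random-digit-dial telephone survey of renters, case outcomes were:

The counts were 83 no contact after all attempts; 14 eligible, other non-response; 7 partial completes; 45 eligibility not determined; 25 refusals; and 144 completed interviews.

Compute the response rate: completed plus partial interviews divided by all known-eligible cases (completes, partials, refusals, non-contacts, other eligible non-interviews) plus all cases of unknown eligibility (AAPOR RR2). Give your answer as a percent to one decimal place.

Num = 144 + 7 = 151
Base = 144 + 7 + 25 + 83 + 14 + 45 = 318
RR2 = 151 / 318 = 0.4748

47.5%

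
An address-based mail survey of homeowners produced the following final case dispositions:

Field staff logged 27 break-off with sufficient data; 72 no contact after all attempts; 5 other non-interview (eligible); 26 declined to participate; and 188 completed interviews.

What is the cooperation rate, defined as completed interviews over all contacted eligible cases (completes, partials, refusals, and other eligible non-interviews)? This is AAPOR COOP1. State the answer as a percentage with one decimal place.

76.4%

Top: 188
Base: 188 + 27 + 26 + 5 = 246
COOP1 = 188 / 246 = 0.7642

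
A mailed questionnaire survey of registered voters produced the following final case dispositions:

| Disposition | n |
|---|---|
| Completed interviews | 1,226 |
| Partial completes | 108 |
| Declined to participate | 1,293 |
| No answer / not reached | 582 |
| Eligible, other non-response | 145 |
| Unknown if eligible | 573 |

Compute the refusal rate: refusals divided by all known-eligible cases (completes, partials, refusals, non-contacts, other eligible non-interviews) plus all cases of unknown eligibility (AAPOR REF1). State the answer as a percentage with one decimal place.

32.9%

Top → 1293
Denom → 1226 + 108 + 1293 + 582 + 145 + 573 = 3927
REF1 = 1293 / 3927 = 0.3293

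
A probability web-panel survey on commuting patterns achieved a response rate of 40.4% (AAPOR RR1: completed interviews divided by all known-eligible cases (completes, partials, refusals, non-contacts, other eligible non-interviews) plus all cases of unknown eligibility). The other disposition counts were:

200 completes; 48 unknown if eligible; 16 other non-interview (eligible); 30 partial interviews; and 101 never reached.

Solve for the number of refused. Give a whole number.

100

RR1 = 200 / D = 0.404
D = 200 / 0.404 = 495.0
Rest of base = 395
refused = 495.0 − 395 ≈ 100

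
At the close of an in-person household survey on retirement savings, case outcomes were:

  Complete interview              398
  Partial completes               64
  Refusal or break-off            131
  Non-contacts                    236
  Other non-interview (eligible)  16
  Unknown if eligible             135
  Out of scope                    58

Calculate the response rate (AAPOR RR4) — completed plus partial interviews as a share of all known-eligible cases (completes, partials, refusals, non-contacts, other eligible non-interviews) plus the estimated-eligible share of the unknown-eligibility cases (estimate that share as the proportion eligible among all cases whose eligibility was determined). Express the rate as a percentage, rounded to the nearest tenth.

Num: 398 + 64 = 462
Determined eligible: 398 + 64 + 131 + 236 + 16 = 845
e = 845 / (845 + 58) = 845 / 903 = 0.9358
e × U: 0.9358 × 135 = 126.33
Base: 845 + 126.33 = 971.33
RR4 = 462 / 971.33 = 0.4756

47.6%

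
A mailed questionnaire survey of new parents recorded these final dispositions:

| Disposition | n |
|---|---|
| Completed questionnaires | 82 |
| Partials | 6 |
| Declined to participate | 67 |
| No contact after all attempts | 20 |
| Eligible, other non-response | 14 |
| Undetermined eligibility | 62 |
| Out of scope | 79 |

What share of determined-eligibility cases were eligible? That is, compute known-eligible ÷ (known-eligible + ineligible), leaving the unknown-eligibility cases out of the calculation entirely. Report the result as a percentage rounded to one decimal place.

Eligible (known): 82 + 6 + 67 + 20 + 14 = 189
e = 189 / (189 + 79) = 189 / 268 = 0.7052

70.5%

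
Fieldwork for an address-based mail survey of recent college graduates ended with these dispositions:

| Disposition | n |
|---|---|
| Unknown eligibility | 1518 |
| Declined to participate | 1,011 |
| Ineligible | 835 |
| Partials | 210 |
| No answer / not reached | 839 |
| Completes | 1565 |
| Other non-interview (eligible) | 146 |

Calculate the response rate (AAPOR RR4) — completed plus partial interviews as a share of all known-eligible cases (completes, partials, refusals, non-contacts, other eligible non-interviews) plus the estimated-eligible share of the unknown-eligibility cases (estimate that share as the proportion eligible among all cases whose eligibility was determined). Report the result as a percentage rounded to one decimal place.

Top = 1565 + 210 = 1775
Eligible (known) = 1565 + 210 + 1011 + 839 + 146 = 3771
e = 3771 / (3771 + 835) = 3771 / 4606 = 0.8187
Eligible share of unknowns = 0.8187 × 1518 = 1242.79
Denominator = 3771 + 1242.79 = 5013.79
RR4 = 1775 / 5013.79 = 0.3540

35.4%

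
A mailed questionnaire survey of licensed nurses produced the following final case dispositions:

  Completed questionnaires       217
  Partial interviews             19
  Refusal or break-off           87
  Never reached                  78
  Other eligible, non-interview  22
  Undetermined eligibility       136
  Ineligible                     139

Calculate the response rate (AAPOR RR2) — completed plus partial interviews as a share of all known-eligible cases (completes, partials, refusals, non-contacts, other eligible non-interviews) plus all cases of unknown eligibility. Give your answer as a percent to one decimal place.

Num → 217 + 19 = 236
Base → 217 + 19 + 87 + 78 + 22 + 136 = 559
RR2 = 236 / 559 = 0.4222

42.2%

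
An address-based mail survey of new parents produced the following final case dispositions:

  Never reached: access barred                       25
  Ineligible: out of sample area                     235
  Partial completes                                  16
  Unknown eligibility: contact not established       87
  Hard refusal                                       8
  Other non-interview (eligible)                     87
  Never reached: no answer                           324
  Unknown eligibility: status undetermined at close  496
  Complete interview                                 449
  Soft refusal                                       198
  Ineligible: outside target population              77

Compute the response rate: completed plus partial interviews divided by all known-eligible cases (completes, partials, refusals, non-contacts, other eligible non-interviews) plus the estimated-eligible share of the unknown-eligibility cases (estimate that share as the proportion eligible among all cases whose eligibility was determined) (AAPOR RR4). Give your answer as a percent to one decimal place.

29.8%

Declined to participate = 8 + 198 = 206
No contact after all attempts = 324 + 25 = 349
Undetermined eligibility = 87 + 496 = 583
Ineligible = 77 + 235 = 312
Num: 449 + 16 = 465
Determined eligible: 449 + 16 + 206 + 349 + 87 = 1107
e = 1107 / (1107 + 312) = 1107 / 1419 = 0.7801
e × U: 0.7801 × 583 = 454.80
Denominator: 1107 + 454.80 = 1561.80
RR4 = 465 / 1561.80 = 0.2977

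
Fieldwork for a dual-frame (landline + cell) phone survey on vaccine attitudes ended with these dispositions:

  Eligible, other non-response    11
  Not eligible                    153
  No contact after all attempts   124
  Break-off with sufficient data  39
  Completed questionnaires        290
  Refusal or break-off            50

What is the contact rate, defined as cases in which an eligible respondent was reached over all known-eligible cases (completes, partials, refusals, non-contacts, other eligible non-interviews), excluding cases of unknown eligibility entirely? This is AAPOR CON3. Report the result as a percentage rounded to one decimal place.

Numerator = 290 + 39 + 50 + 11 = 390
Denom = 290 + 39 + 50 + 124 + 11 = 514
CON3 = 390 / 514 = 0.7588

75.9%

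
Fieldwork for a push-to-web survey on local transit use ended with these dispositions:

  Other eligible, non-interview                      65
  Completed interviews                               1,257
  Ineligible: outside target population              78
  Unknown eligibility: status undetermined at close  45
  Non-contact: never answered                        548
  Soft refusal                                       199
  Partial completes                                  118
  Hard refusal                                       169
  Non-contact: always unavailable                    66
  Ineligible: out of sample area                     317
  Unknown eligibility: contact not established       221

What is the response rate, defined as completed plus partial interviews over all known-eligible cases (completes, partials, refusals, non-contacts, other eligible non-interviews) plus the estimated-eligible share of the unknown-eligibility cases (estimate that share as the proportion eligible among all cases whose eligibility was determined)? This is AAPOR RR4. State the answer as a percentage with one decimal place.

Refusals = 169 + 199 = 368
Never reached = 548 + 66 = 614
Unknown eligibility = 221 + 45 = 266
Ineligible = 78 + 317 = 395
Numerator = 1257 + 118 = 1375
Known eligible = 1257 + 118 + 368 + 614 + 65 = 2422
e = 2422 / (2422 + 395) = 2422 / 2817 = 0.8598
e × U = 0.8598 × 266 = 228.71
Denominator = 2422 + 228.71 = 2650.71
RR4 = 1375 / 2650.71 = 0.5187

51.9%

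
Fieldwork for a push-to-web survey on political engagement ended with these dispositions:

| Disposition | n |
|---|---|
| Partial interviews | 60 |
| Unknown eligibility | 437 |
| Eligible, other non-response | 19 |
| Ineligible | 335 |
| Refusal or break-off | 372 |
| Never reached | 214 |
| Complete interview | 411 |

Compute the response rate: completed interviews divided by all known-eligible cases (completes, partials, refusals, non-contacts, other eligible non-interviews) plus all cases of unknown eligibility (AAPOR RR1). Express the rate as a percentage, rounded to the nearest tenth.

27.2%

Numerator: 411
Base: 411 + 60 + 372 + 214 + 19 + 437 = 1513
RR1 = 411 / 1513 = 0.2716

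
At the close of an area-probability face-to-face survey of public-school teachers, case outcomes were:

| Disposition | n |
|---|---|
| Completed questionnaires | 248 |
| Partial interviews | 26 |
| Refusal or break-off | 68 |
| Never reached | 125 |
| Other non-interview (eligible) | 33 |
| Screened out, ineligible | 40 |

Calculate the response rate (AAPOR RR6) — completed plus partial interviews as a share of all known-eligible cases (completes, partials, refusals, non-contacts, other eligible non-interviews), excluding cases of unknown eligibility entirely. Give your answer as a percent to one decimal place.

Numerator → 248 + 26 = 274
Base → 248 + 26 + 68 + 125 + 33 = 500
RR6 = 274 / 500 = 0.5480

54.8%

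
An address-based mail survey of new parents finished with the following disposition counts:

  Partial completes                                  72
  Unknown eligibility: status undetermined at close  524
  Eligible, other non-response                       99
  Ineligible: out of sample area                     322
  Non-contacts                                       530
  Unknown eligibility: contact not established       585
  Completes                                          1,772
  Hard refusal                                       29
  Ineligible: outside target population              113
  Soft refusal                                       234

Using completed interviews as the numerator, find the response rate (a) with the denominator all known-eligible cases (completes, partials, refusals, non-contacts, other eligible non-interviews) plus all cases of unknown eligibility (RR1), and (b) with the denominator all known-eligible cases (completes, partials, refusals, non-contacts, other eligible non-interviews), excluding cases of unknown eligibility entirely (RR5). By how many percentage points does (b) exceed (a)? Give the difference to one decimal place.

Refusal or break-off = 29 + 234 = 263
Unknown eligibility = 585 + 524 = 1109
Ineligible = 113 + 322 = 435
Numerator → 1772
Denominator → 1772 + 72 + 263 + 530 + 99 + 1109 = 3845
RR1 = 1772 / 3845 = 0.4609
Denominator → 1772 + 72 + 263 + 530 + 99 = 2736
RR5 = 1772 / 2736 = 0.6477
Difference = 64.77 − 46.09 = 18.68 percentage points

18.7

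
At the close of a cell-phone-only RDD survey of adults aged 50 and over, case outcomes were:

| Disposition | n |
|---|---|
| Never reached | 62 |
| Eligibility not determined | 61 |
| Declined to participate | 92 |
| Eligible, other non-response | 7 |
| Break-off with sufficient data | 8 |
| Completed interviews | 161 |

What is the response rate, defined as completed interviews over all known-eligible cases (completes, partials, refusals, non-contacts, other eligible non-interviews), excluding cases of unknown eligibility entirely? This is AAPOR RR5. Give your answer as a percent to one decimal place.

48.8%

Numerator → 161
Base → 161 + 8 + 92 + 62 + 7 = 330
RR5 = 161 / 330 = 0.4879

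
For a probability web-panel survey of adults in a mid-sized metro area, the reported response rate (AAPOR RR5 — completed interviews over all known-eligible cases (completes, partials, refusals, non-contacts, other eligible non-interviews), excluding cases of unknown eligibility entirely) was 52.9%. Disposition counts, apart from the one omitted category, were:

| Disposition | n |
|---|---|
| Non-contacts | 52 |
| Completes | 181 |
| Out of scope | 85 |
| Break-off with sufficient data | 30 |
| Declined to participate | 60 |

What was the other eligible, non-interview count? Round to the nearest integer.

19

RR5 = 181 / D = 0.529
D = 181 / 0.529 = 342.2
Rest of base = 323
other eligible, non-interview = 342.2 − 323 ≈ 19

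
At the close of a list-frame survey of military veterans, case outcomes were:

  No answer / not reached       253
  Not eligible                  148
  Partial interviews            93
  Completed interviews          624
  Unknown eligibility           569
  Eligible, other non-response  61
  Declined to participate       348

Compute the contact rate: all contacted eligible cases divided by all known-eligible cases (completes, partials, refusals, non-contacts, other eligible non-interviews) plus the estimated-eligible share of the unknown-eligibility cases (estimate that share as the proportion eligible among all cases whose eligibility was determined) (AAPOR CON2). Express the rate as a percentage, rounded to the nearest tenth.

59.5%

Top: 624 + 93 + 348 + 61 = 1126
Eligible (known): 624 + 93 + 348 + 253 + 61 = 1379
e = 1379 / (1379 + 148) = 1379 / 1527 = 0.9031
Eligible share of unknowns: 0.9031 × 569 = 513.86
Denom: 1379 + 513.86 = 1892.86
CON2 = 1126 / 1892.86 = 0.5949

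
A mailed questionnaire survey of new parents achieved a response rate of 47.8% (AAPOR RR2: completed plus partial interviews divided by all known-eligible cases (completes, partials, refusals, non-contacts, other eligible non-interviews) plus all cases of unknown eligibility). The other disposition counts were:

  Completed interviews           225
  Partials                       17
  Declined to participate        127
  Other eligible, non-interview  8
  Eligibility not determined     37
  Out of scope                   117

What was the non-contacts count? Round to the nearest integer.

Num = 225 + 17 = 242
RR2 = 242 / D = 0.478
D = 242 / 0.478 = 506.3
Remaining denominator categories sum to 414
non-contacts = 506.3 − 414 ≈ 92

92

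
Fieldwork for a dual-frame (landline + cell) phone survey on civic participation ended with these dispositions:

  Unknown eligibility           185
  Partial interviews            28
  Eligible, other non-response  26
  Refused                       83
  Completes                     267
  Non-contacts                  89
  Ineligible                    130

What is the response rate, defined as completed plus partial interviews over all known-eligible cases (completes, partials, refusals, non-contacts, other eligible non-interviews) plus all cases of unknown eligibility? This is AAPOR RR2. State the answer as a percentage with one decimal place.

Top → 267 + 28 = 295
Base → 267 + 28 + 83 + 89 + 26 + 185 = 678
RR2 = 295 / 678 = 0.4351

43.5%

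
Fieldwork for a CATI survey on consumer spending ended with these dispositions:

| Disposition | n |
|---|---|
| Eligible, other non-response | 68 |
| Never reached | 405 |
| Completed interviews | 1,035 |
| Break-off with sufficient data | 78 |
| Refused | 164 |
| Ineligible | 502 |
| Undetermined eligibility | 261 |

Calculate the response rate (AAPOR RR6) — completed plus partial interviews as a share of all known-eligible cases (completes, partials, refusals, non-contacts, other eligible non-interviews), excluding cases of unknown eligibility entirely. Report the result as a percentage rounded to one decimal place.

Top = 1035 + 78 = 1113
Denom = 1035 + 78 + 164 + 405 + 68 = 1750
RR6 = 1113 / 1750 = 0.6360

63.6%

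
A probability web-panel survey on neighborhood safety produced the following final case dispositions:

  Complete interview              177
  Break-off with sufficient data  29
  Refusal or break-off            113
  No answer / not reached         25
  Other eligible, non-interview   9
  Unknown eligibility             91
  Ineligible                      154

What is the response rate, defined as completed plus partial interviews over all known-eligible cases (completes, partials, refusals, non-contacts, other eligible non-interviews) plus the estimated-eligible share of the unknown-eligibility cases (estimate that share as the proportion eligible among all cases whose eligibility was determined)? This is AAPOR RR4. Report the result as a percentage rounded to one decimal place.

Numerator → 177 + 29 = 206
Known eligible → 177 + 29 + 113 + 25 + 9 = 353
e = 353 / (353 + 154) = 353 / 507 = 0.6963
e × U → 0.6963 × 91 = 63.36
Base → 353 + 63.36 = 416.36
RR4 = 206 / 416.36 = 0.4948

49.5%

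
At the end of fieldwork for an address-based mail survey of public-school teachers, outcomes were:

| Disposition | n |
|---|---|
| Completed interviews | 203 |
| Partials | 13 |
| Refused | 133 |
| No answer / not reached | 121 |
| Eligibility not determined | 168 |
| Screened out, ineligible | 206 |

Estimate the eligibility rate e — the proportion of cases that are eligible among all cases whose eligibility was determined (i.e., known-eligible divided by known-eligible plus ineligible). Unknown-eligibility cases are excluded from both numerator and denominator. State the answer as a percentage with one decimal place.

69.5%

Known eligible = 203 + 13 + 133 + 121 = 470
e = 470 / (470 + 206) = 470 / 676 = 0.6953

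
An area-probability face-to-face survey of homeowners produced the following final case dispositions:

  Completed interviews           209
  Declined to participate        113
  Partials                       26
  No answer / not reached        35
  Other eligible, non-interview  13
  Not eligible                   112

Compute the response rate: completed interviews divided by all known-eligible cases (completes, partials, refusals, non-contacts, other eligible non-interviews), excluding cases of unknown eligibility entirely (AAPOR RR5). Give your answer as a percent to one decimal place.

52.8%

Top → 209
Denom → 209 + 26 + 113 + 35 + 13 = 396
RR5 = 209 / 396 = 0.5278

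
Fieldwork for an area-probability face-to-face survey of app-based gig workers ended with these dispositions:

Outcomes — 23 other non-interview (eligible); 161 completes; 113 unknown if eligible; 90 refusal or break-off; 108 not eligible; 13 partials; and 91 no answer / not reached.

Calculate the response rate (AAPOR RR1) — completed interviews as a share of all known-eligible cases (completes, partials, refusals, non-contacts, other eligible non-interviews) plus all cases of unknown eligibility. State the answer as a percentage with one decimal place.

Num = 161
Denom = 161 + 13 + 90 + 91 + 23 + 113 = 491
RR1 = 161 / 491 = 0.3279

32.8%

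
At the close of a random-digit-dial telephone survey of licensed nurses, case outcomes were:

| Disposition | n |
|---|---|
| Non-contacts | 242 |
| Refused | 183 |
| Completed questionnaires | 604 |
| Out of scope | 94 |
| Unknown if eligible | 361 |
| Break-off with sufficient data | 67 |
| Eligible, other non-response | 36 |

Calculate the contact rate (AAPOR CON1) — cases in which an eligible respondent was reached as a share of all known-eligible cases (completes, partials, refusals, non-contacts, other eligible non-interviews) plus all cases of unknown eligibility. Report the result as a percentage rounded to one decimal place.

Numerator = 604 + 67 + 183 + 36 = 890
Denominator = 604 + 67 + 183 + 242 + 36 + 361 = 1493
CON1 = 890 / 1493 = 0.5961

59.6%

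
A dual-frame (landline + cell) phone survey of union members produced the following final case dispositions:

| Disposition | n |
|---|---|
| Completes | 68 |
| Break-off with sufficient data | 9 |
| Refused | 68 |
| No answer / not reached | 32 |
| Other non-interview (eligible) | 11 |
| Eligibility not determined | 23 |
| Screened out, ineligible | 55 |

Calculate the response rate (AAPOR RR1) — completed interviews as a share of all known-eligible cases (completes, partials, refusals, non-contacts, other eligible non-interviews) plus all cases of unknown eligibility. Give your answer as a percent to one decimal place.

32.2%

Numerator = 68
Base = 68 + 9 + 68 + 32 + 11 + 23 = 211
RR1 = 68 / 211 = 0.3223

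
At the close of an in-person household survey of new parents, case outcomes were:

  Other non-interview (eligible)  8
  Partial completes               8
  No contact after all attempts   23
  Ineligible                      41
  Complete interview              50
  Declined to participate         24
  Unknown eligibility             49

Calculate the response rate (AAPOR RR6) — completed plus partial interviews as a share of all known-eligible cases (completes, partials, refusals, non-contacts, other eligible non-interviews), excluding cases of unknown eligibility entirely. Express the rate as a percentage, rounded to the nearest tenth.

Top: 50 + 8 = 58
Denominator: 50 + 8 + 24 + 23 + 8 = 113
RR6 = 58 / 113 = 0.5133

51.3%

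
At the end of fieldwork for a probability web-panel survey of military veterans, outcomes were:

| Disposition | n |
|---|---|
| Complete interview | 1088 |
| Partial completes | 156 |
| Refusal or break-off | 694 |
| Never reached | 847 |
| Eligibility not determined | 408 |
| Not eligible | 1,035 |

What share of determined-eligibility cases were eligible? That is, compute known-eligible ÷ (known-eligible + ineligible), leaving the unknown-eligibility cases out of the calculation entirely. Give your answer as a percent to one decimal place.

Known eligible → 1088 + 156 + 694 + 847 = 2785
e = 2785 / (2785 + 1035) = 2785 / 3820 = 0.7291

72.9%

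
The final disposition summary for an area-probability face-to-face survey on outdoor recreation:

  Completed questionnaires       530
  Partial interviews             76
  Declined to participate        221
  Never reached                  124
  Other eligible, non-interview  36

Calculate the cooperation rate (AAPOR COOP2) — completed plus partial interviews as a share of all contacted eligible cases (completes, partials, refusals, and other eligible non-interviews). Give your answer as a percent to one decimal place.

70.2%

Num: 530 + 76 = 606
Denom: 530 + 76 + 221 + 36 = 863
COOP2 = 606 / 863 = 0.7022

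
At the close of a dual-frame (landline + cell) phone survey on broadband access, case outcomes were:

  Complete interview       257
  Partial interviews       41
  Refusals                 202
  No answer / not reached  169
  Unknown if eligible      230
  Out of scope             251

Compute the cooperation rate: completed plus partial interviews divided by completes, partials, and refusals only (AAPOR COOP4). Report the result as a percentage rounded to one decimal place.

Top → 257 + 41 = 298
Denominator → 257 + 41 + 202 = 500
COOP4 = 298 / 500 = 0.5960

59.6%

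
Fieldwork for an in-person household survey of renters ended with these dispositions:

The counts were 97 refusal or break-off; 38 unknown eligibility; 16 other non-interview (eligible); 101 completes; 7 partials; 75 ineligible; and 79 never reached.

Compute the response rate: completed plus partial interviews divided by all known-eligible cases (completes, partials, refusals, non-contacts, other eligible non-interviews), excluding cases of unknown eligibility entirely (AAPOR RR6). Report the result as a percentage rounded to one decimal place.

Top: 101 + 7 = 108
Base: 101 + 7 + 97 + 79 + 16 = 300
RR6 = 108 / 300 = 0.3600

36.0%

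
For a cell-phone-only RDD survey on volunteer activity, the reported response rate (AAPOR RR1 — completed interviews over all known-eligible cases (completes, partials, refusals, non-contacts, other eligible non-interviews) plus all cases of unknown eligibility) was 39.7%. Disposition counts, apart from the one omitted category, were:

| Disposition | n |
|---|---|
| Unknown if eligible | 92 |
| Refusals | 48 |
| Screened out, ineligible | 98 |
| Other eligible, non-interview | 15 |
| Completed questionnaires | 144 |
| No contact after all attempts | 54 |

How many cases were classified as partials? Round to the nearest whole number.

10

RR1 = 144 / D = 0.397
D = 144 / 0.397 = 362.7
Remaining denominator categories sum to 353
partials = 362.7 − 353 ≈ 10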